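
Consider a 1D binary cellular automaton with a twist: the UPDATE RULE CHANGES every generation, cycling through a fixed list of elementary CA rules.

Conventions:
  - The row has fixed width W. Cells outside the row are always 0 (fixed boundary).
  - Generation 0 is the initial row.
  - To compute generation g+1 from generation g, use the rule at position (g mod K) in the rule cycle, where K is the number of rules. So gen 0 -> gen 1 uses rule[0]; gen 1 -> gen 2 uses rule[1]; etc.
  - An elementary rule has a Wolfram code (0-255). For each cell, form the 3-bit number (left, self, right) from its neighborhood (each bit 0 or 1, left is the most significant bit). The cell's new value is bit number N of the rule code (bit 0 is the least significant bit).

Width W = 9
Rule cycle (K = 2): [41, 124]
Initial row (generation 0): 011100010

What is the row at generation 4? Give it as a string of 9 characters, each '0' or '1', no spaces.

Gen 0: 011100010
Gen 1 (rule 41): 010001000
Gen 2 (rule 124): 011001100
Gen 3 (rule 41): 010001001
Gen 4 (rule 124): 011001101

Answer: 011001101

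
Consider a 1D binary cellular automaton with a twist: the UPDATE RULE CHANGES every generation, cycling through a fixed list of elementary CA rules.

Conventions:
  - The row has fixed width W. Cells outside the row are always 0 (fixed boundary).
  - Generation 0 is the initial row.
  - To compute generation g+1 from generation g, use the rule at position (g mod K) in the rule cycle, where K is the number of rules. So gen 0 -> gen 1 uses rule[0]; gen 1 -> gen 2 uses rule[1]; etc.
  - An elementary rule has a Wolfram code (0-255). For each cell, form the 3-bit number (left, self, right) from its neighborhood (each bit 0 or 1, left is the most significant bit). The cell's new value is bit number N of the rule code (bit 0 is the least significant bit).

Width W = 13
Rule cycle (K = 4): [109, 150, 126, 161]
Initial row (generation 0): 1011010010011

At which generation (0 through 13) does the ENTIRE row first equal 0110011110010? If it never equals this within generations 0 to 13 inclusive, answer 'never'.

Gen 0: 1011010010011
Gen 1 (rule 109): 1111110010011
Gen 2 (rule 150): 0111101111100
Gen 3 (rule 126): 1100111000110
Gen 4 (rule 161): 0000010010000
Gen 5 (rule 109): 1111010010111
Gen 6 (rule 150): 0110011110010
Gen 7 (rule 126): 1111110011111
Gen 8 (rule 161): 0111100001110
Gen 9 (rule 109): 0100101101010
Gen 10 (rule 150): 1111100001011
Gen 11 (rule 126): 1000110011111
Gen 12 (rule 161): 0010000001110
Gen 13 (rule 109): 1010111101010

Answer: 6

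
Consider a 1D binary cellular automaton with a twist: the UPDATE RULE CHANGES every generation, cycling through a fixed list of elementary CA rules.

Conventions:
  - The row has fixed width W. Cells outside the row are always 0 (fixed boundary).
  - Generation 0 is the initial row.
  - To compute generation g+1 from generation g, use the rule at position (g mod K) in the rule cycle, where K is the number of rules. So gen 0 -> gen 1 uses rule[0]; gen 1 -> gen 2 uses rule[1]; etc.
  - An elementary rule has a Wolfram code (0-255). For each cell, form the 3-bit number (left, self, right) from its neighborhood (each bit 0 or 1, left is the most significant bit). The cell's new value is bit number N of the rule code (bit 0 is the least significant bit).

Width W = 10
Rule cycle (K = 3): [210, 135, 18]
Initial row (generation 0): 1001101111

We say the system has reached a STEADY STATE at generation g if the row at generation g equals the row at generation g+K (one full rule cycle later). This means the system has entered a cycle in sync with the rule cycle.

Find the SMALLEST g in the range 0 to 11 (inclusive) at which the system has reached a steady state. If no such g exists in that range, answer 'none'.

Gen 0: 1001101111
Gen 1 (rule 210): 0110100111
Gen 2 (rule 135): 1000101010
Gen 3 (rule 18): 0101000001
Gen 4 (rule 210): 1000100010
Gen 5 (rule 135): 1011101110
Gen 6 (rule 18): 0000000001
Gen 7 (rule 210): 0000000010
Gen 8 (rule 135): 1111111110
Gen 9 (rule 18): 0000000001
Gen 10 (rule 210): 0000000010
Gen 11 (rule 135): 1111111110
Gen 12 (rule 18): 0000000001
Gen 13 (rule 210): 0000000010
Gen 14 (rule 135): 1111111110

Answer: 6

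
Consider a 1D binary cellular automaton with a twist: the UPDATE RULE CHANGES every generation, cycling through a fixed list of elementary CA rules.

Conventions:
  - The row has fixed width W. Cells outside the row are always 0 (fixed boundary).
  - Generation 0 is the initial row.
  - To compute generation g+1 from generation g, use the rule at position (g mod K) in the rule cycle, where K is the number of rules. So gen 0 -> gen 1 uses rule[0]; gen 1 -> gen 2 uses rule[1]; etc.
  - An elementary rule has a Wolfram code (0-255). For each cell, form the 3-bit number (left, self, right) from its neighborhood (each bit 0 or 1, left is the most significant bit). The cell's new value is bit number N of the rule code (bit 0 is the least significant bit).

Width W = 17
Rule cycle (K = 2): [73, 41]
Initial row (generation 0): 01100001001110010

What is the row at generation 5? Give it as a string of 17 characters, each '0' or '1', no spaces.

Gen 0: 01100001001110010
Gen 1 (rule 73): 01101100001010000
Gen 2 (rule 41): 01011001100100111
Gen 3 (rule 73): 00011001100000101
Gen 4 (rule 41): 11010001001110010
Gen 5 (rule 73): 11000100001010000

Answer: 11000100001010000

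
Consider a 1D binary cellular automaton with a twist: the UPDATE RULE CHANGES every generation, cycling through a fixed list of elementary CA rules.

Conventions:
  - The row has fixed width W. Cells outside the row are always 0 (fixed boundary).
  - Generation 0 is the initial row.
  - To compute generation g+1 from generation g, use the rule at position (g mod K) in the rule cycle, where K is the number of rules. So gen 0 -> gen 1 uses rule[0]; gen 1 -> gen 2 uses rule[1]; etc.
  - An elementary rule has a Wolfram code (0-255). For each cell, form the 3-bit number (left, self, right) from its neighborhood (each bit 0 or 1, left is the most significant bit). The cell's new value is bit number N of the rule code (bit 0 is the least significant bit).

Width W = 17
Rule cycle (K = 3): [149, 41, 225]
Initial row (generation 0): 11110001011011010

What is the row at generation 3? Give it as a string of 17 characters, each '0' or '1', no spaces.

Answer: 00101100001111100

Derivation:
Gen 0: 11110001011011010
Gen 1 (rule 149): 01101101000000011
Gen 2 (rule 41): 01011010011111010
Gen 3 (rule 225): 00101100001111100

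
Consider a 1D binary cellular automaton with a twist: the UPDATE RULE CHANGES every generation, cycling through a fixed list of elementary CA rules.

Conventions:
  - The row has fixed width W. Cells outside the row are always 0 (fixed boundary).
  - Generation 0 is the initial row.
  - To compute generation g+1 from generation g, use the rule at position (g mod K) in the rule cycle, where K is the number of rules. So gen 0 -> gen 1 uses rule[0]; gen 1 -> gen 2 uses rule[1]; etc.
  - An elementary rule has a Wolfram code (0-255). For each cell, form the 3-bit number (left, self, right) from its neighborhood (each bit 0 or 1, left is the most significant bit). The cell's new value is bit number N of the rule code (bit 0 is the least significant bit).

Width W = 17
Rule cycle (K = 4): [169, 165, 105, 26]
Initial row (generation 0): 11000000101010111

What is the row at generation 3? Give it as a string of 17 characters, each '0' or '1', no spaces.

Answer: 00101101010011001

Derivation:
Gen 0: 11000000101010111
Gen 1 (rule 169): 10011110010101110
Gen 2 (rule 165): 10001100011110100
Gen 3 (rule 105): 00101101010011001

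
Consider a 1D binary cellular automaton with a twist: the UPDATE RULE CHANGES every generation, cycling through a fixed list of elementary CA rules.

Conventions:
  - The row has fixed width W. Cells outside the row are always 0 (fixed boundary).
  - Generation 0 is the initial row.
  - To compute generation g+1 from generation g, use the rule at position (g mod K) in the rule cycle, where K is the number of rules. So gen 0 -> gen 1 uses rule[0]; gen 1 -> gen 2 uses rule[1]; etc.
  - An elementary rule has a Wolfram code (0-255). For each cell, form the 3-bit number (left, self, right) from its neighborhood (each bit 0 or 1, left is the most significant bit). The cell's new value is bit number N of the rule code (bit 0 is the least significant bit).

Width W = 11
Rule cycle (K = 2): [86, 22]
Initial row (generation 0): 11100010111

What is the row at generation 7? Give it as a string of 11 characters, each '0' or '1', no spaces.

Gen 0: 11100010111
Gen 1 (rule 86): 00110110001
Gen 2 (rule 22): 01000001011
Gen 3 (rule 86): 11100011001
Gen 4 (rule 22): 00010100111
Gen 5 (rule 86): 00110111001
Gen 6 (rule 22): 01000000111
Gen 7 (rule 86): 11100001001

Answer: 11100001001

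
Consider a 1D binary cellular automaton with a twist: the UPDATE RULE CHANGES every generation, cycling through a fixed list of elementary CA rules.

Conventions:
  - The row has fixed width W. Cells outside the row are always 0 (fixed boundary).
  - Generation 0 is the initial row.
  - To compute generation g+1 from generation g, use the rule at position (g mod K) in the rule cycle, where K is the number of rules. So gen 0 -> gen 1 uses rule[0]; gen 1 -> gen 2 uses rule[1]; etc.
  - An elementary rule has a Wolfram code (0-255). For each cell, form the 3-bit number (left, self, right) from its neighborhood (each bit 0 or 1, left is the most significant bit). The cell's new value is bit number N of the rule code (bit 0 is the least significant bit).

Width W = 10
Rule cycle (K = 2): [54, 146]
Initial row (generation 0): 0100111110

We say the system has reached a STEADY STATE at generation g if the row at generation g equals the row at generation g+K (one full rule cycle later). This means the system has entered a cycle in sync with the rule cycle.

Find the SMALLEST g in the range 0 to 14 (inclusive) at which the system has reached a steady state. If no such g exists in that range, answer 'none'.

Answer: 2

Derivation:
Gen 0: 0100111110
Gen 1 (rule 54): 1111000001
Gen 2 (rule 146): 0110100010
Gen 3 (rule 54): 1001110111
Gen 4 (rule 146): 0110100010
Gen 5 (rule 54): 1001110111
Gen 6 (rule 146): 0110100010
Gen 7 (rule 54): 1001110111
Gen 8 (rule 146): 0110100010
Gen 9 (rule 54): 1001110111
Gen 10 (rule 146): 0110100010
Gen 11 (rule 54): 1001110111
Gen 12 (rule 146): 0110100010
Gen 13 (rule 54): 1001110111
Gen 14 (rule 146): 0110100010
Gen 15 (rule 54): 1001110111
Gen 16 (rule 146): 0110100010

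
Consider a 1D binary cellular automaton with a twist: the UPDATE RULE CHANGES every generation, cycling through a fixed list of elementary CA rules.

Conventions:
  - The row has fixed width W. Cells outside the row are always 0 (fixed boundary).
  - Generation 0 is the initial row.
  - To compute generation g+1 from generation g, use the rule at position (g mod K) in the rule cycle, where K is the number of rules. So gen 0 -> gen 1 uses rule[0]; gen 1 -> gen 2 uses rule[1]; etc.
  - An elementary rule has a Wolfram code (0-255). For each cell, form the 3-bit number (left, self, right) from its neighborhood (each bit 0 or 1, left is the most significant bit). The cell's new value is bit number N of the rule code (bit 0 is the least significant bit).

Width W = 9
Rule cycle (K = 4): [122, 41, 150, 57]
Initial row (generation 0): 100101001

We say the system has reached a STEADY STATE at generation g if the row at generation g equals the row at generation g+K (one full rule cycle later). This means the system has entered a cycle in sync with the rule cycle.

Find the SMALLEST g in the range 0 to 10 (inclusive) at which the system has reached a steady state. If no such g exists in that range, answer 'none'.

Answer: 6

Derivation:
Gen 0: 100101001
Gen 1 (rule 122): 011010110
Gen 2 (rule 41): 010101100
Gen 3 (rule 150): 110100010
Gen 4 (rule 57): 101011001
Gen 5 (rule 122): 010111110
Gen 6 (rule 41): 001100000
Gen 7 (rule 150): 010010000
Gen 8 (rule 57): 001001111
Gen 9 (rule 122): 010111001
Gen 10 (rule 41): 001100000
Gen 11 (rule 150): 010010000
Gen 12 (rule 57): 001001111
Gen 13 (rule 122): 010111001
Gen 14 (rule 41): 001100000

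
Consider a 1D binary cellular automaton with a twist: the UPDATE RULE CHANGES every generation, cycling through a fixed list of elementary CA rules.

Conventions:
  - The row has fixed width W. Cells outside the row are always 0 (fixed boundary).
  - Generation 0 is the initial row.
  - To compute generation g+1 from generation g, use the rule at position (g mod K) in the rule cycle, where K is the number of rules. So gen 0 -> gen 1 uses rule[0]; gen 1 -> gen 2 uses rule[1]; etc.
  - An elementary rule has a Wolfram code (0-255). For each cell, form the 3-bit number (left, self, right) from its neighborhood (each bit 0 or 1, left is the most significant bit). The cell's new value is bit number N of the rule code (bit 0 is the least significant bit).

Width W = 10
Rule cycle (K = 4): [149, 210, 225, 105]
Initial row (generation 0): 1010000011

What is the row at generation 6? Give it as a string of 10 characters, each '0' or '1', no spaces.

Gen 0: 1010000011
Gen 1 (rule 149): 1011111000
Gen 2 (rule 210): 0001111100
Gen 3 (rule 225): 1100111101
Gen 4 (rule 105): 1100100110
Gen 5 (rule 149): 0010110001
Gen 6 (rule 210): 0100011010

Answer: 0100011010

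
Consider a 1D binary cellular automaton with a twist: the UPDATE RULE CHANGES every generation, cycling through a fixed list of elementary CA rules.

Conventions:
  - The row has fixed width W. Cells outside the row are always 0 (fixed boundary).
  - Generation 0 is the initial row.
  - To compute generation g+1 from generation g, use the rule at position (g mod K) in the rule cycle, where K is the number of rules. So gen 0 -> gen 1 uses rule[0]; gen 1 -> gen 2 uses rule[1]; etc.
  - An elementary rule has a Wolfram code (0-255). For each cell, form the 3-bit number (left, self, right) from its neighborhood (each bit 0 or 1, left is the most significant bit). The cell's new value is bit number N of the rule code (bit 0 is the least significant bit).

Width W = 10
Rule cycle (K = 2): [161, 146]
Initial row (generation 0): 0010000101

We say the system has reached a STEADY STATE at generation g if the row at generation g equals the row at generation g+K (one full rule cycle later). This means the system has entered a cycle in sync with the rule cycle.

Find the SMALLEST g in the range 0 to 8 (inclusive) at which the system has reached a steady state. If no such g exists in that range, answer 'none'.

Answer: 5

Derivation:
Gen 0: 0010000101
Gen 1 (rule 161): 1000110010
Gen 2 (rule 146): 0101001101
Gen 3 (rule 161): 0010000010
Gen 4 (rule 146): 0101000101
Gen 5 (rule 161): 0010010010
Gen 6 (rule 146): 0101101101
Gen 7 (rule 161): 0010010010
Gen 8 (rule 146): 0101101101
Gen 9 (rule 161): 0010010010
Gen 10 (rule 146): 0101101101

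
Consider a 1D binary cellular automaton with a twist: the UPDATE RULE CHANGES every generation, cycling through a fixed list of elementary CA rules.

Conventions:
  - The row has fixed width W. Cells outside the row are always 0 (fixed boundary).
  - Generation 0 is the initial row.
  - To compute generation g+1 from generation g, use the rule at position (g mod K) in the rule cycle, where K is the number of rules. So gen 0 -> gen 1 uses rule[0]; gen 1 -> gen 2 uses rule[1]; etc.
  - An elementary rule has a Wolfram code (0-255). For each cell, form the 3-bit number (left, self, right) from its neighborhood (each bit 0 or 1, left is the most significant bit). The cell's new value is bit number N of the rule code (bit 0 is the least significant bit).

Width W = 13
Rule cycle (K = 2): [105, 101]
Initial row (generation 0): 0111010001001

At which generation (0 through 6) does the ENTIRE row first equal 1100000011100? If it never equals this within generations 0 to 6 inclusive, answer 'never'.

Gen 0: 0111010001001
Gen 1 (rule 105): 0101100100000
Gen 2 (rule 101): 0110100101111
Gen 3 (rule 105): 0111000011001
Gen 4 (rule 101): 0001011001001
Gen 5 (rule 105): 1100111000000
Gen 6 (rule 101): 0100001011111

Answer: never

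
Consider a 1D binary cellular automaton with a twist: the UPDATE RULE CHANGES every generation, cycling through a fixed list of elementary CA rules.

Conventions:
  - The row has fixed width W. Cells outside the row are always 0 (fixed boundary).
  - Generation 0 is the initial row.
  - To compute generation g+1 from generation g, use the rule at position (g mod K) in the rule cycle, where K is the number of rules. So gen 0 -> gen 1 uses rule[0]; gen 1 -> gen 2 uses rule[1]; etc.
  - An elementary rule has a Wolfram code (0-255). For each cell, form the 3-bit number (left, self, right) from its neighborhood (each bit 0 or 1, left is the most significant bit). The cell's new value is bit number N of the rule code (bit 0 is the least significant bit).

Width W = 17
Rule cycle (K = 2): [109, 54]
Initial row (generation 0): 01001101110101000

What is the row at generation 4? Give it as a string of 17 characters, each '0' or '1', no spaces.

Answer: 11111001110001111

Derivation:
Gen 0: 01001101110101000
Gen 1 (rule 109): 01001111011111011
Gen 2 (rule 54): 11110000100000100
Gen 3 (rule 109): 10010110101110101
Gen 4 (rule 54): 11111001110001111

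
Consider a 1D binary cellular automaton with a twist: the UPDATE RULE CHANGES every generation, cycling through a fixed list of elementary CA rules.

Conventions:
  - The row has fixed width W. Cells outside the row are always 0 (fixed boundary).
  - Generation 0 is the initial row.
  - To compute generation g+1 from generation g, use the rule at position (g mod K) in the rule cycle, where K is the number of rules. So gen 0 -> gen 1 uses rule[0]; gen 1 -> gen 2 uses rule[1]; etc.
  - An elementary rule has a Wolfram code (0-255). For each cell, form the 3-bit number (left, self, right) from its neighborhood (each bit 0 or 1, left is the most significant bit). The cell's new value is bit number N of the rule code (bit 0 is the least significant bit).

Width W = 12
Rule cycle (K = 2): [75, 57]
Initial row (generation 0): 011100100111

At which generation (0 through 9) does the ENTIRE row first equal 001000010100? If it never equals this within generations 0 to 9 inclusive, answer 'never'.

Answer: 9

Derivation:
Gen 0: 011100100111
Gen 1 (rule 75): 110101001101
Gen 2 (rule 57): 101010101010
Gen 3 (rule 75): 000000000000
Gen 4 (rule 57): 111111111111
Gen 5 (rule 75): 100000000001
Gen 6 (rule 57): 011111111100
Gen 7 (rule 75): 110000000101
Gen 8 (rule 57): 101111110010
Gen 9 (rule 75): 001000010100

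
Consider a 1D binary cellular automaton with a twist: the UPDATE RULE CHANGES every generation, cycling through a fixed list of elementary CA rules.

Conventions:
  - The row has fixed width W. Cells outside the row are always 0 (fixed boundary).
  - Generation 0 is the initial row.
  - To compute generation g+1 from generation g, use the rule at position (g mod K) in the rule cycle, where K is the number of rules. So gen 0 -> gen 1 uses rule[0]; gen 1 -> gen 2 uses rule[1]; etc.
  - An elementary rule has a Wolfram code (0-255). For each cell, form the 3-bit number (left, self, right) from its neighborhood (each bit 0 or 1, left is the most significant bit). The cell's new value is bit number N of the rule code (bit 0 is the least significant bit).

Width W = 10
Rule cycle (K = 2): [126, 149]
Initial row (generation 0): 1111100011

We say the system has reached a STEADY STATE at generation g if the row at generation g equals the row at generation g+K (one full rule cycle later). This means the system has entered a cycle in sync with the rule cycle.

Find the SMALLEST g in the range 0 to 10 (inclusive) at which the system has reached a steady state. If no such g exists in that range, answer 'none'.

Gen 0: 1111100011
Gen 1 (rule 126): 1000110111
Gen 2 (rule 149): 1110000010
Gen 3 (rule 126): 1011000111
Gen 4 (rule 149): 1000110010
Gen 5 (rule 126): 1101111111
Gen 6 (rule 149): 0000111110
Gen 7 (rule 126): 0001100011
Gen 8 (rule 149): 1100011000
Gen 9 (rule 126): 1110111100
Gen 10 (rule 149): 0100011011
Gen 11 (rule 126): 1110111111
Gen 12 (rule 149): 0100011110

Answer: none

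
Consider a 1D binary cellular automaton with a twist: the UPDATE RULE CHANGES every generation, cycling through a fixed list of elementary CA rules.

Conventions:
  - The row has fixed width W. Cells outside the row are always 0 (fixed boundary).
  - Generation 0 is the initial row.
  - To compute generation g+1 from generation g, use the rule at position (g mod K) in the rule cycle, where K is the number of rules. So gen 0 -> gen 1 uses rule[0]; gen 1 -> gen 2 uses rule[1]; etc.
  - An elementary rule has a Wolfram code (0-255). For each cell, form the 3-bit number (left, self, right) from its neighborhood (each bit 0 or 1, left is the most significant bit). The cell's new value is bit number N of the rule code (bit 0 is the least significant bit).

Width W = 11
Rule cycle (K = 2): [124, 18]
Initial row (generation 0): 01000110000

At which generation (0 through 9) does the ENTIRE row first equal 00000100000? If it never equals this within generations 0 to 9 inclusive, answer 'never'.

Gen 0: 01000110000
Gen 1 (rule 124): 01100111000
Gen 2 (rule 18): 10011000100
Gen 3 (rule 124): 11011100110
Gen 4 (rule 18): 00000011001
Gen 5 (rule 124): 00000011101
Gen 6 (rule 18): 00000100000
Gen 7 (rule 124): 00000110000
Gen 8 (rule 18): 00001001000
Gen 9 (rule 124): 00001101100

Answer: 6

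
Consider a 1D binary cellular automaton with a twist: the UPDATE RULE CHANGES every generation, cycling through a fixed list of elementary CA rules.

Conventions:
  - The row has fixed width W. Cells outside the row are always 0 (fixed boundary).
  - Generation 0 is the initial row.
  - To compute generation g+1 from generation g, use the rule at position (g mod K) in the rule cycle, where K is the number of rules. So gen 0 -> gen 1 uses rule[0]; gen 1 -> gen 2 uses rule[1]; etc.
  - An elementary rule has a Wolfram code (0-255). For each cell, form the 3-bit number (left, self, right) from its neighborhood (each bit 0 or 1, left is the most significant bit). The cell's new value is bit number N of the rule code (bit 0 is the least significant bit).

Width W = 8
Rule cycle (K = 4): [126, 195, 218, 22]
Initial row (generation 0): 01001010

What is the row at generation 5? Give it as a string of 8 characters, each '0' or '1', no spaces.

Gen 0: 01001010
Gen 1 (rule 126): 11111111
Gen 2 (rule 195): 01111111
Gen 3 (rule 218): 11111111
Gen 4 (rule 22): 00000000
Gen 5 (rule 126): 00000000

Answer: 00000000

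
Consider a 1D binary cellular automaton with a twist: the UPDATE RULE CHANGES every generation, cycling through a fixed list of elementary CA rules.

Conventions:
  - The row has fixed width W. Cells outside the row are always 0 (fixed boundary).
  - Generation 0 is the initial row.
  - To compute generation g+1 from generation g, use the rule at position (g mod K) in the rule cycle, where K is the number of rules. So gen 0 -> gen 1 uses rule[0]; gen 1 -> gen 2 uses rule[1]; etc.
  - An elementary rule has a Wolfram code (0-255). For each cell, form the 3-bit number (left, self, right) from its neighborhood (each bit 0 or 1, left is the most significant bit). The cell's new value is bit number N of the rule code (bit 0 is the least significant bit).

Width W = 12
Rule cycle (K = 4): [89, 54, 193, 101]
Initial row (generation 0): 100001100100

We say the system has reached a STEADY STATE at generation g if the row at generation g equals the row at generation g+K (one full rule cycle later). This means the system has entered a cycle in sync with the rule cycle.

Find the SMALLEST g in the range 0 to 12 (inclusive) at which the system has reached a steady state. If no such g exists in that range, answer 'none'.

Gen 0: 100001100100
Gen 1 (rule 89): 011101110011
Gen 2 (rule 54): 100010001100
Gen 3 (rule 193): 001000100101
Gen 4 (rule 101): 101010100111
Gen 5 (rule 89): 000000010101
Gen 6 (rule 54): 000000111111
Gen 7 (rule 193): 111110011111
Gen 8 (rule 101): 000010000001
Gen 9 (rule 89): 111001111100
Gen 10 (rule 54): 000110000010
Gen 11 (rule 193): 110010111000
Gen 12 (rule 101): 010011001011
Gen 13 (rule 89): 001011100011
Gen 14 (rule 54): 011100010100
Gen 15 (rule 193): 001101000001
Gen 16 (rule 101): 100111011101

Answer: none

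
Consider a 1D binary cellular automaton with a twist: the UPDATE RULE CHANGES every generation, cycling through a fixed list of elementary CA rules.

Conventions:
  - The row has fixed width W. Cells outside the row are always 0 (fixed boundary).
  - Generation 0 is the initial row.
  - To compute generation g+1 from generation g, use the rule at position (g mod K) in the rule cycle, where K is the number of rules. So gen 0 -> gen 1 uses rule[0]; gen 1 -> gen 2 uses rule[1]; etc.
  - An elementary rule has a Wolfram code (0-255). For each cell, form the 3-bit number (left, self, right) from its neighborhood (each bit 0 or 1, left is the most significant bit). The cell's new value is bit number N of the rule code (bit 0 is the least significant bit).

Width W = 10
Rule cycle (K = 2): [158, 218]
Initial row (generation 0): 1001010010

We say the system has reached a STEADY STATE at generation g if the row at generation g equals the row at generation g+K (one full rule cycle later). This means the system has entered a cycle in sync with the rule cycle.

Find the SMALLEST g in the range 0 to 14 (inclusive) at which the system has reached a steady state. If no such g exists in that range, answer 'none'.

Answer: 4

Derivation:
Gen 0: 1001010010
Gen 1 (rule 158): 1111011111
Gen 2 (rule 218): 1111011111
Gen 3 (rule 158): 1110011110
Gen 4 (rule 218): 1111111111
Gen 5 (rule 158): 1111111110
Gen 6 (rule 218): 1111111111
Gen 7 (rule 158): 1111111110
Gen 8 (rule 218): 1111111111
Gen 9 (rule 158): 1111111110
Gen 10 (rule 218): 1111111111
Gen 11 (rule 158): 1111111110
Gen 12 (rule 218): 1111111111
Gen 13 (rule 158): 1111111110
Gen 14 (rule 218): 1111111111
Gen 15 (rule 158): 1111111110
Gen 16 (rule 218): 1111111111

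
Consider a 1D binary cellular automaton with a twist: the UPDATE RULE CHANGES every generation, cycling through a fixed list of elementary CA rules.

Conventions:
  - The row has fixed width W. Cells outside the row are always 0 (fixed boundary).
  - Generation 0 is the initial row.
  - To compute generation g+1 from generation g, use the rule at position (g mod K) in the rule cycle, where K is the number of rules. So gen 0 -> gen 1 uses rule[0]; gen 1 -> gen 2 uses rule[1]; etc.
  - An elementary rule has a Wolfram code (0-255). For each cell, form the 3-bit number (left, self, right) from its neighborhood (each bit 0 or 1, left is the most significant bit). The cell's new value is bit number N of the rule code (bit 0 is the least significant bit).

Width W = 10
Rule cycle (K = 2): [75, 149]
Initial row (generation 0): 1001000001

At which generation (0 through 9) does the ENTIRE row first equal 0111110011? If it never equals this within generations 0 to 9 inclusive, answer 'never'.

Gen 0: 1001000001
Gen 1 (rule 75): 0010011110
Gen 2 (rule 149): 1011001101
Gen 3 (rule 75): 0011011100
Gen 4 (rule 149): 1000001011
Gen 5 (rule 75): 0011110011
Gen 6 (rule 149): 1001101000
Gen 7 (rule 75): 0011100011
Gen 8 (rule 149): 1001011000
Gen 9 (rule 75): 0010011011

Answer: never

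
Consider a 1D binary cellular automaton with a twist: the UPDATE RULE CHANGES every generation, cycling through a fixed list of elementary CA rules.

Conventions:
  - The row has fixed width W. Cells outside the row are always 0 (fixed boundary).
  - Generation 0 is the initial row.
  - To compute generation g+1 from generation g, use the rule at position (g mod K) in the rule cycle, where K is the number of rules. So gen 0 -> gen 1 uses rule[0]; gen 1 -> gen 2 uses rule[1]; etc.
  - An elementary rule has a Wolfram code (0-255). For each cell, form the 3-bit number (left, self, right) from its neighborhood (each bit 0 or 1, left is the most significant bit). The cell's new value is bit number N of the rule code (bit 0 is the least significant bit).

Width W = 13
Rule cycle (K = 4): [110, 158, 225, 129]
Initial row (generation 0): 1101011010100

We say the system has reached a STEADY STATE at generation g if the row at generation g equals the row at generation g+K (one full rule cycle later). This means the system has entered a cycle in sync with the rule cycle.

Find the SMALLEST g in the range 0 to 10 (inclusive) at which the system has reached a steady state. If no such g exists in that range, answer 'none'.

Answer: none

Derivation:
Gen 0: 1101011010100
Gen 1 (rule 110): 1111111111100
Gen 2 (rule 158): 1111111111010
Gen 3 (rule 225): 0111111111100
Gen 4 (rule 129): 0011111111001
Gen 5 (rule 110): 0110000001011
Gen 6 (rule 158): 1101000011010
Gen 7 (rule 225): 0110011001100
Gen 8 (rule 129): 0000000000001
Gen 9 (rule 110): 0000000000011
Gen 10 (rule 158): 0000000000110
Gen 11 (rule 225): 1111111110010
Gen 12 (rule 129): 0111111100000
Gen 13 (rule 110): 1100000100000
Gen 14 (rule 158): 1010001110000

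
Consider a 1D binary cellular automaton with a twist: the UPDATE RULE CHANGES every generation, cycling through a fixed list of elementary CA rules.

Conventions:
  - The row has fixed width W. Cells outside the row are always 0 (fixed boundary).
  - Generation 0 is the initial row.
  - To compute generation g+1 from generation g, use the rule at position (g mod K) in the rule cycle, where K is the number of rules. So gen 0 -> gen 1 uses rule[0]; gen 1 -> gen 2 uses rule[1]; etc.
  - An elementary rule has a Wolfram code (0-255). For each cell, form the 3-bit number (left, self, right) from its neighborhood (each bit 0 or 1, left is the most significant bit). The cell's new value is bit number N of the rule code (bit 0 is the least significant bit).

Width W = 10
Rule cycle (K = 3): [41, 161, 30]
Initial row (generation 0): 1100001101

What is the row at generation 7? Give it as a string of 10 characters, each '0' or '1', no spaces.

Gen 0: 1100001101
Gen 1 (rule 41): 1001101010
Gen 2 (rule 161): 0000010100
Gen 3 (rule 30): 0000110110
Gen 4 (rule 41): 1110101100
Gen 5 (rule 161): 0101010001
Gen 6 (rule 30): 1101011011
Gen 7 (rule 41): 1010110110

Answer: 1010110110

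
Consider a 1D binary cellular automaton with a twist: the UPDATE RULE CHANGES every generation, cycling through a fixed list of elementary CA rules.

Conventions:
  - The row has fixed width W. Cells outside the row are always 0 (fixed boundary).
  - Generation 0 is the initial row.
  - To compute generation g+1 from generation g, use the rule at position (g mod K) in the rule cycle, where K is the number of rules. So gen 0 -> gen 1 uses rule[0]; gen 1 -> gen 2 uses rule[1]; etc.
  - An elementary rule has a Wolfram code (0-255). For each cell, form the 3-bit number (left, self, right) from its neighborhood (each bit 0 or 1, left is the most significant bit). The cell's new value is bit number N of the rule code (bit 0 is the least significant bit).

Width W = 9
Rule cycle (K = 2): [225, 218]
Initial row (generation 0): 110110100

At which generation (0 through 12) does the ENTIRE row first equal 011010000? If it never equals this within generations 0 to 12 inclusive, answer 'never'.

Answer: never

Derivation:
Gen 0: 110110100
Gen 1 (rule 225): 011011001
Gen 2 (rule 218): 111011110
Gen 3 (rule 225): 011101110
Gen 4 (rule 218): 111101111
Gen 5 (rule 225): 011110111
Gen 6 (rule 218): 111110111
Gen 7 (rule 225): 011111011
Gen 8 (rule 218): 111111011
Gen 9 (rule 225): 011111101
Gen 10 (rule 218): 111111100
Gen 11 (rule 225): 011111101
Gen 12 (rule 218): 111111100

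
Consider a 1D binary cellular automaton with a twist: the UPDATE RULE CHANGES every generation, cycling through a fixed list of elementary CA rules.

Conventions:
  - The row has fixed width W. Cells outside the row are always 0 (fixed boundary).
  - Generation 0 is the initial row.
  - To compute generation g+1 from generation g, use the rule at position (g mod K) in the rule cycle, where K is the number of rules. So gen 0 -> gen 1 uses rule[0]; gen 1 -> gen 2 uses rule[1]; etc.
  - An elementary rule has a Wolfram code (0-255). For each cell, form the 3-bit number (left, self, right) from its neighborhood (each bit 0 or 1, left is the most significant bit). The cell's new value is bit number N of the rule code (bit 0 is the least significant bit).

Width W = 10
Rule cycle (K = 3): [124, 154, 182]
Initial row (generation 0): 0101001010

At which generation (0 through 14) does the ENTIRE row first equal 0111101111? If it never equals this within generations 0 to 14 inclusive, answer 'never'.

Answer: 1

Derivation:
Gen 0: 0101001010
Gen 1 (rule 124): 0111101111
Gen 2 (rule 154): 1111001110
Gen 3 (rule 182): 0110110101
Gen 4 (rule 124): 0111111111
Gen 5 (rule 154): 1111111110
Gen 6 (rule 182): 0111111101
Gen 7 (rule 124): 0100000111
Gen 8 (rule 154): 1010001110
Gen 9 (rule 182): 1111010101
Gen 10 (rule 124): 1001111111
Gen 11 (rule 154): 0111111110
Gen 12 (rule 182): 1011111101
Gen 13 (rule 124): 1110000111
Gen 14 (rule 154): 1101001110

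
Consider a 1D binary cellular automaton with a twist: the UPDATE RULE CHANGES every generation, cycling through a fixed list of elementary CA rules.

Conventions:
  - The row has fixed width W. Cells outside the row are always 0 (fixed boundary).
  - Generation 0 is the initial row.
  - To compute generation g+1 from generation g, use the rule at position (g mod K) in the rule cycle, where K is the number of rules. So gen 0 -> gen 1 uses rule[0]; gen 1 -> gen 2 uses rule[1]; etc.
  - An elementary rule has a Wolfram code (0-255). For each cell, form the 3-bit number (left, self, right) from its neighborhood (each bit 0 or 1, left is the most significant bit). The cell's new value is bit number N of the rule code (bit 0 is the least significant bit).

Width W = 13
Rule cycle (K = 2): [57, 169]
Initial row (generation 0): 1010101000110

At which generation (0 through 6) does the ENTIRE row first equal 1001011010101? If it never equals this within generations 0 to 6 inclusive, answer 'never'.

Gen 0: 1010101000110
Gen 1 (rule 57): 0101010110101
Gen 2 (rule 169): 0010101101010
Gen 3 (rule 57): 1001011010101
Gen 4 (rule 169): 0000110101010
Gen 5 (rule 57): 1110101010101
Gen 6 (rule 169): 1101010101010

Answer: 3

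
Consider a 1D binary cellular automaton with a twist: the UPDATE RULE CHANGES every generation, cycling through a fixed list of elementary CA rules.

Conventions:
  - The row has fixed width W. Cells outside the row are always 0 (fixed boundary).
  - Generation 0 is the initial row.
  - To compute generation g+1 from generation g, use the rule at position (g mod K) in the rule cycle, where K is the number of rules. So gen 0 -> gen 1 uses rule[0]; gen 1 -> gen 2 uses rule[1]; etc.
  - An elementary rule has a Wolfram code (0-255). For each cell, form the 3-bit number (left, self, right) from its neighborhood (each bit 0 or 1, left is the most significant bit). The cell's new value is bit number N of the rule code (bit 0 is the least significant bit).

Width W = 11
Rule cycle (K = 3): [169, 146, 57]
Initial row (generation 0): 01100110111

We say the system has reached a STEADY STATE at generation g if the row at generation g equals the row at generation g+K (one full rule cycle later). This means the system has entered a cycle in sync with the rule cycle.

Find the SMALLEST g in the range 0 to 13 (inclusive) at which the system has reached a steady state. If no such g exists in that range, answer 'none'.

Answer: none

Derivation:
Gen 0: 01100110111
Gen 1 (rule 169): 01000101110
Gen 2 (rule 146): 10101000101
Gen 3 (rule 57): 01010110010
Gen 4 (rule 169): 00101100000
Gen 5 (rule 146): 01000010000
Gen 6 (rule 57): 00111001111
Gen 7 (rule 169): 10110001110
Gen 8 (rule 146): 00001010101
Gen 9 (rule 57): 11100101010
Gen 10 (rule 169): 11000010100
Gen 11 (rule 146): 00100100010
Gen 12 (rule 57): 10010011001
Gen 13 (rule 169): 00000010000
Gen 14 (rule 146): 00000101000
Gen 15 (rule 57): 11110010111
Gen 16 (rule 169): 11100001110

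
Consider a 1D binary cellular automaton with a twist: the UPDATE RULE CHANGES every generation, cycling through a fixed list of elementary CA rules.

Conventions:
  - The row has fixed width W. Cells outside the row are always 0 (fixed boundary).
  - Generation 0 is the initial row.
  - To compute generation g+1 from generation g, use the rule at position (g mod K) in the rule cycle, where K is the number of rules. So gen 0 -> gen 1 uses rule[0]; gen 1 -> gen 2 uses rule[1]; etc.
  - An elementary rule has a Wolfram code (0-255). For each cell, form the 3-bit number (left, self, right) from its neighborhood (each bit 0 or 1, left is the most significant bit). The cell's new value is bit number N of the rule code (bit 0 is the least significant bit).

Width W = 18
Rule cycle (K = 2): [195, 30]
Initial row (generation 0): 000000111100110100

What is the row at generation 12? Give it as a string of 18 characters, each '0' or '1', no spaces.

Gen 0: 000000111100110100
Gen 1 (rule 195): 111111011101010001
Gen 2 (rule 30): 100000010001011011
Gen 3 (rule 195): 001111100110001001
Gen 4 (rule 30): 011000011101011111
Gen 5 (rule 195): 101011101100001111
Gen 6 (rule 30): 101010001010011000
Gen 7 (rule 195): 000000110000101011
Gen 8 (rule 30): 000001101001101010
Gen 9 (rule 195): 111110100010100000
Gen 10 (rule 30): 100000110110110000
Gen 11 (rule 195): 001111010010010111
Gen 12 (rule 30): 011000011111110100

Answer: 011000011111110100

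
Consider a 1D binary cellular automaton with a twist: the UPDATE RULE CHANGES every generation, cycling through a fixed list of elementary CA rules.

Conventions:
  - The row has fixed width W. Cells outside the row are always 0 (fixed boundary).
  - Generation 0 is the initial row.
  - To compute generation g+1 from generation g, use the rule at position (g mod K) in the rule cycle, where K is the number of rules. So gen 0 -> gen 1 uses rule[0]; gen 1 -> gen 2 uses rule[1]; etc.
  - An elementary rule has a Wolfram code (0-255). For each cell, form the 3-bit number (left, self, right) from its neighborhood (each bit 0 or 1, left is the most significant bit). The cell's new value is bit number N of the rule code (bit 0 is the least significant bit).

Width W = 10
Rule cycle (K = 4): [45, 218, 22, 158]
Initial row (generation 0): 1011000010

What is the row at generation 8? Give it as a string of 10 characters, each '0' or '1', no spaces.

Gen 0: 1011000010
Gen 1 (rule 45): 1110011010
Gen 2 (rule 218): 1111111001
Gen 3 (rule 22): 0000000111
Gen 4 (rule 158): 0000001110
Gen 5 (rule 45): 1111101000
Gen 6 (rule 218): 1111100100
Gen 7 (rule 22): 0000011110
Gen 8 (rule 158): 0000111101

Answer: 0000111101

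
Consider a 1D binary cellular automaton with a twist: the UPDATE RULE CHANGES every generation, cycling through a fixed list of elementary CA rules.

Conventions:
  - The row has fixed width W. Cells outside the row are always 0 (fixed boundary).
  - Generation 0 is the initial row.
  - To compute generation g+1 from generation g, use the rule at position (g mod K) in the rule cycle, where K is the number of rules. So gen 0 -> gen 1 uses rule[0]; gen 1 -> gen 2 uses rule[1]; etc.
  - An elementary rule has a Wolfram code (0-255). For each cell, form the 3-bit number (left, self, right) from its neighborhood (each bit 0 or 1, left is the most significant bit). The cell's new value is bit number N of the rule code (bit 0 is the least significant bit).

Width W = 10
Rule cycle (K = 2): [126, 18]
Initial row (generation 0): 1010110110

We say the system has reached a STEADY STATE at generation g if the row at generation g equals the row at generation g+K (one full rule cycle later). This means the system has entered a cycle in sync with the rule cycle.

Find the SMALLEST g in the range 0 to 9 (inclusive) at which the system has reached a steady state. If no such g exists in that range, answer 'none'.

Gen 0: 1010110110
Gen 1 (rule 126): 1111111111
Gen 2 (rule 18): 0000000000
Gen 3 (rule 126): 0000000000
Gen 4 (rule 18): 0000000000
Gen 5 (rule 126): 0000000000
Gen 6 (rule 18): 0000000000
Gen 7 (rule 126): 0000000000
Gen 8 (rule 18): 0000000000
Gen 9 (rule 126): 0000000000
Gen 10 (rule 18): 0000000000
Gen 11 (rule 126): 0000000000

Answer: 2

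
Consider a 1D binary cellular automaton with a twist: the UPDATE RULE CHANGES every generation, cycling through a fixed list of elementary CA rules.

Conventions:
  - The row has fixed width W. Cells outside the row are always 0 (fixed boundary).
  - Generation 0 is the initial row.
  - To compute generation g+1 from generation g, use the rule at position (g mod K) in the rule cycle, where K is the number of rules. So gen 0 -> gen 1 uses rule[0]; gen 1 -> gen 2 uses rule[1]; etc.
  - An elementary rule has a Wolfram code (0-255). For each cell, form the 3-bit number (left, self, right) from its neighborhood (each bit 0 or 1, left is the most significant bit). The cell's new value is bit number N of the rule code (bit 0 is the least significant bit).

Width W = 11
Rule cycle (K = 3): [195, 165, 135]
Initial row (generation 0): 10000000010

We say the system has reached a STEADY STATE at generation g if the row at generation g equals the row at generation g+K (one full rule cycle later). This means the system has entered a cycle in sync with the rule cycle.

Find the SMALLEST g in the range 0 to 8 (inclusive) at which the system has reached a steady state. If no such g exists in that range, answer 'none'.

Answer: none

Derivation:
Gen 0: 10000000010
Gen 1 (rule 195): 00111111100
Gen 2 (rule 165): 10011111001
Gen 3 (rule 135): 10101110011
Gen 4 (rule 195): 00000110101
Gen 5 (rule 165): 11110001111
Gen 6 (rule 135): 01100110110
Gen 7 (rule 195): 10101010010
Gen 8 (rule 165): 11111110010
Gen 9 (rule 135): 01111100110
Gen 10 (rule 195): 10111101010
Gen 11 (rule 165): 11011011110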